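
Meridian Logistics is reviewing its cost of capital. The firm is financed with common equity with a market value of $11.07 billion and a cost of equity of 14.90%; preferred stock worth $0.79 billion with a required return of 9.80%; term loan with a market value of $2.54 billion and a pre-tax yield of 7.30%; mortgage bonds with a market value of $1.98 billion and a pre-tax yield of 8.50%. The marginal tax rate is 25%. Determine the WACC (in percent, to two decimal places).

Total capital V = 11.07 + 0.79 + 2.54 + 1.98 = 16.38.
Equity: weight = 11.07/16.38 = 0.6758; cost = 14.9%.
Preferred: weight = 0.79/16.38 = 0.0482; cost = 9.8%.
Term loan: weight = 2.54/16.38 = 0.1551; after-tax cost = 7.3% × (1 − 25%) = 5.4750%.
Mortgage bonds: weight = 1.98/16.38 = 0.1209; after-tax cost = 8.5% × (1 − 25%) = 6.3750%.
WACC = 0.6758 × 14.9000% + 0.0482 × 9.8000% + 0.1551 × 5.4750% + 0.1209 × 6.3750% = 12.1620%.

12.16%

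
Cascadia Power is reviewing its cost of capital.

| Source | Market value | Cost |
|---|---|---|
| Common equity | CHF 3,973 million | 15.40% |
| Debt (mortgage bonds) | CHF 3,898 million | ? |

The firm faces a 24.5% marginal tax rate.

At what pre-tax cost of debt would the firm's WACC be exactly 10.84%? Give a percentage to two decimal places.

8.20%

Total capital V = 3973 + 3898 = 7871.
Equity weight = 3973/7871 = 0.5048.
Mortgage bonds weight = 3898/7871 = 0.4952.
Equity contribution = 0.5048 × 15.4% = 7.7734%.
Remaining for debt = 10.84% − 7.7734% = 3.0666%.
Rd × (1 − 24.5%) × 0.4952 = 3.0666%  ⇒  Rd = 8.2017%.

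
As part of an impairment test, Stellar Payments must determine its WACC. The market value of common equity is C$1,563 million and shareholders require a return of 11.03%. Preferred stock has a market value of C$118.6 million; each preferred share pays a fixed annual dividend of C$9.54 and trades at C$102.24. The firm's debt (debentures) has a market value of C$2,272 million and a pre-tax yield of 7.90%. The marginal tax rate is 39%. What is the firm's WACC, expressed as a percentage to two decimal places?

7.41%

Cost of preferred: Rp = 9.54 / 102.24 = 9.3310%.
Total capital V = 1563 + 118.6 + 2272 = 3953.6.
Equity: weight = 1563/3953.6 = 0.3953; cost = 11.03%.
Preferred: weight = 118.6/3953.6 = 0.0300; cost = 9.331%.
Debentures: weight = 2272/3953.6 = 0.5747; after-tax cost = 7.9% × (1 − 39%) = 4.8190%.
WACC = 0.3953 × 11.0300% + 0.0300 × 9.3310% + 0.5747 × 4.8190% = 7.4098%.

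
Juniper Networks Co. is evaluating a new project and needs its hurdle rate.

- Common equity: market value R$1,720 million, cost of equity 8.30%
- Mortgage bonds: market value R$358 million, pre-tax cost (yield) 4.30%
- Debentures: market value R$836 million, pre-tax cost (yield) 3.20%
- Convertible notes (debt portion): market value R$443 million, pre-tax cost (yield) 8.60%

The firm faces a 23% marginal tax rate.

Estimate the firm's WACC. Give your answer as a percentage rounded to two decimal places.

Total capital V = 1720 + 358 + 836 + 443 = 3357.
Equity: weight = 1720/3357 = 0.5124; cost = 8.3%.
Mortgage bonds: weight = 358/3357 = 0.1066; after-tax cost = 4.3% × (1 − 23%) = 3.3110%.
Debentures: weight = 836/3357 = 0.2490; after-tax cost = 3.2% × (1 − 23%) = 2.4640%.
Convertible notes (debt portion): weight = 443/3357 = 0.1320; after-tax cost = 8.6% × (1 − 23%) = 6.6220%.
WACC = 0.5124 × 8.3000% + 0.1066 × 3.3110% + 0.2490 × 2.4640% + 0.1320 × 6.6220% = 6.0932%.

6.09%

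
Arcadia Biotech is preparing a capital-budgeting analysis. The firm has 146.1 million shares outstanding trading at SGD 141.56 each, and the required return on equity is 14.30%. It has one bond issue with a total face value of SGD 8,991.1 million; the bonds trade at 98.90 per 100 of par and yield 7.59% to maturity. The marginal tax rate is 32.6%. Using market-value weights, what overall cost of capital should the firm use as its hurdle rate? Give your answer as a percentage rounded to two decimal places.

Market value of equity E = 141.56 × 146.1m = 20681.916m. Market value of debt D = 8991.1m × 98.9/100 = 8892.1979m.
Total capital V = 20681.916 + 8892.1979 = 29574.1139.
Equity: weight = 20681.916/29574.1139 = 0.6993; cost = 14.3%.
Bonds outstanding: weight = 8892.1979/29574.1139 = 0.3007; after-tax cost = 7.59% × (1 − 32.6%) = 5.1157%.
WACC = 0.6993 × 14.3000% + 0.3007 × 5.1157% = 11.5385%.

11.54%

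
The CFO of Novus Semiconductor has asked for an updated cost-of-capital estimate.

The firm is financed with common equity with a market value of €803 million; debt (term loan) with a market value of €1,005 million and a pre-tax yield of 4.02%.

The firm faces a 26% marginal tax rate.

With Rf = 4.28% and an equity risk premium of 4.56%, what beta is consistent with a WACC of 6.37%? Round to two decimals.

Total capital V = 803 + 1005 = 1808.
Equity weight = 803/1808 = 0.4441.
Term loan weight = 1005/1808 = 0.5559.
Debt contribution = 0.5559 × 4.02% × (1 − 26%) = 1.6536%.
Required equity contribution = 6.37% − 1.6536% = 4.7164%  ⇒  Re = 10.6193%.
CAPM: 10.6193% = 4.28% + β × 4.56%  ⇒  β = 1.3902.

1.39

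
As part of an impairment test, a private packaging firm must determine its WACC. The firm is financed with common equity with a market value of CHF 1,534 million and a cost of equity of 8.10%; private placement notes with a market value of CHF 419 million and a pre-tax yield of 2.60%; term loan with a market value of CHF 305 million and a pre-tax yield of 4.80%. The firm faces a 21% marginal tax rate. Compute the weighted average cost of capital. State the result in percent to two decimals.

6.40%

Total capital V = 1534 + 419 + 305 = 2258.
Equity: weight = 1534/2258 = 0.6794; cost = 8.1%.
Private placement notes: weight = 419/2258 = 0.1856; after-tax cost = 2.6% × (1 − 21%) = 2.0540%.
Term loan: weight = 305/2258 = 0.1351; after-tax cost = 4.8% × (1 − 21%) = 3.7920%.
WACC = 0.6794 × 8.1000% + 0.1856 × 2.0540% + 0.1351 × 3.7920% = 6.3962%.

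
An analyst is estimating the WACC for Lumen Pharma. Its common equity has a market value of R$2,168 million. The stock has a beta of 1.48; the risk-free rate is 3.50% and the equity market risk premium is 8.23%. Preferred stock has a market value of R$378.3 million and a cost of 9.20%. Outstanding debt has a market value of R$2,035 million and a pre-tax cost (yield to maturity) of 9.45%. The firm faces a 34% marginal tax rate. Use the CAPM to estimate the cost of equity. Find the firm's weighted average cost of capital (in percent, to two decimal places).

10.95%

Cost of equity via CAPM: Re = 3.5% + 1.48 × 8.23% = 15.6804%.
Total capital V = 2168 + 378.3 + 2035 = 4581.3.
Equity: weight = 2168/4581.3 = 0.4732; cost = 15.6804%.
Preferred: weight = 378.3/4581.3 = 0.0826; cost = 9.2%.
Debt: weight = 2035/4581.3 = 0.4442; after-tax cost = 9.45% × (1 − 34%) = 6.2370%.
WACC = 0.4732 × 15.6804% + 0.0826 × 9.2000% + 0.4442 × 6.2370% = 10.9506%.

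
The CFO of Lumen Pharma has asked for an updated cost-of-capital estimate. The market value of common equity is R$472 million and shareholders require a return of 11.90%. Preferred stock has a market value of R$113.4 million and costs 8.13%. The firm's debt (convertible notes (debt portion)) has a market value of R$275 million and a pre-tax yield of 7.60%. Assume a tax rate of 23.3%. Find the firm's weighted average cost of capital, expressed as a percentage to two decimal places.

Total capital V = 472 + 113.4 + 275 = 860.4.
Equity: weight = 472/860.4 = 0.5486; cost = 11.9%.
Preferred: weight = 113.4/860.4 = 0.1318; cost = 8.13%.
Convertible notes (debt portion): weight = 275/860.4 = 0.3196; after-tax cost = 7.6% × (1 − 23.3%) = 5.8292%.
WACC = 0.5486 × 11.9000% + 0.1318 × 8.1300% + 0.3196 × 5.8292% = 9.4628%.

9.46%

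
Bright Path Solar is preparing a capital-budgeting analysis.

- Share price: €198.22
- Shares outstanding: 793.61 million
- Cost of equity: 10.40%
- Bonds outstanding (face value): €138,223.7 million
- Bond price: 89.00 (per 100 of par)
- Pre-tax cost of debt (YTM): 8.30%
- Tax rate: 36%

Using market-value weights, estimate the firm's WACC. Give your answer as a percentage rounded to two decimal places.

Market value of equity E = 198.22 × 793.61m = 157309.3742m. Market value of debt D = 138223.7m × 89.0/100 = 123019.093m.
Total capital V = 157309.3742 + 123019.093 = 280328.4672.
Equity: weight = 157309.3742/280328.4672 = 0.5612; cost = 10.4%.
Bonds outstanding: weight = 123019.093/280328.4672 = 0.4388; after-tax cost = 8.3% × (1 − 36%) = 5.3120%.
WACC = 0.5612 × 10.4000% + 0.4388 × 5.3120% = 8.1672%.

8.17%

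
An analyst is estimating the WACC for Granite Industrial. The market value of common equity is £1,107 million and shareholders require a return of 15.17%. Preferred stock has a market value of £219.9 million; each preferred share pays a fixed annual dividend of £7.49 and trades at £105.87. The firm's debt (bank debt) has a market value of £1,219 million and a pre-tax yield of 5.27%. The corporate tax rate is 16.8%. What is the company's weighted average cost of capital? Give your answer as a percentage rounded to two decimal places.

9.31%

Cost of preferred: Rp = 7.49 / 105.87 = 7.0747%.
Total capital V = 1107 + 219.9 + 1219 = 2545.9.
Equity: weight = 1107/2545.9 = 0.4348; cost = 15.17%.
Preferred: weight = 219.9/2545.9 = 0.0864; cost = 7.0747%.
Bank debt: weight = 1219/2545.9 = 0.4788; after-tax cost = 5.27% × (1 − 16.8%) = 4.3846%.
WACC = 0.4348 × 15.1700% + 0.0864 × 7.0747% + 0.4788 × 4.3846% = 9.3066%.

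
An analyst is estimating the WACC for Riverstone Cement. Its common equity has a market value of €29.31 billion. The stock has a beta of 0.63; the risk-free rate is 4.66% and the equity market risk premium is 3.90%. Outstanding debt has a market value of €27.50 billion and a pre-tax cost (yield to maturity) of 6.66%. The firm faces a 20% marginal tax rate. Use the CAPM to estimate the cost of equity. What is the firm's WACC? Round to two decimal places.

6.25%

Cost of equity via CAPM: Re = 4.66% + 0.63 × 3.9% = 7.1170%.
Total capital V = 29.31 + 27.5 = 56.81.
Equity: weight = 29.31/56.81 = 0.5159; cost = 7.117%.
Debt: weight = 27.5/56.81 = 0.4841; after-tax cost = 6.66% × (1 − 20%) = 5.3280%.
WACC = 0.5159 × 7.1170% + 0.4841 × 5.3280% = 6.2510%.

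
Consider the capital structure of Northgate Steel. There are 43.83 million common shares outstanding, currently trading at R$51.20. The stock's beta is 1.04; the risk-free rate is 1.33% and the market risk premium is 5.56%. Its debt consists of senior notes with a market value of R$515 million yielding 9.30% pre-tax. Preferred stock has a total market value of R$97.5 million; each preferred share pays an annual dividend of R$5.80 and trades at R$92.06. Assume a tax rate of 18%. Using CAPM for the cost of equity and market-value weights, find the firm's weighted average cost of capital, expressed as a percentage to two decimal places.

Cost of equity via CAPM: Re = 1.33% + 1.04 × 5.56% = 7.1124%.
Cost of preferred: Rp = 5.8 / 92.06 = 6.3002%.
Market value of equity E = 51.2 × 43.83m = 2244.096m.
Total capital V = 2244.096 + 97.5 + 515 = 2856.596.
Equity: weight = 2244.096/2856.596 = 0.7856; cost = 7.1124%.
Preferred: weight = 97.5/2856.596 = 0.0341; cost = 6.3002%.
Senior notes: weight = 515/2856.596 = 0.1803; after-tax cost = 9.3% × (1 − 18%) = 7.6260%.
WACC = 0.7856 × 7.1124% + 0.0341 × 6.3002% + 0.1803 × 7.6260% = 7.1773%.

7.18%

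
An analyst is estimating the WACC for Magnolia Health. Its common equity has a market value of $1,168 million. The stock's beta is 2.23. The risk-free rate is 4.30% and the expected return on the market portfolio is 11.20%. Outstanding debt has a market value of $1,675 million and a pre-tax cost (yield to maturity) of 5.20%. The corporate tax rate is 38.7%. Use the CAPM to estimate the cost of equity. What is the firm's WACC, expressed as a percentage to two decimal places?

9.97%

Market risk premium = 11.2% − 4.3% = 6.9%.
Cost of equity via CAPM: Re = 4.3% + 2.23 × 6.9% = 19.6870%.
Total capital V = 1168 + 1675 = 2843.
Equity: weight = 1168/2843 = 0.4108; cost = 19.687%.
Debt: weight = 1675/2843 = 0.5892; after-tax cost = 5.2% × (1 − 38.7%) = 3.1876%.
WACC = 0.4108 × 19.6870% + 0.5892 × 3.1876% = 9.9661%.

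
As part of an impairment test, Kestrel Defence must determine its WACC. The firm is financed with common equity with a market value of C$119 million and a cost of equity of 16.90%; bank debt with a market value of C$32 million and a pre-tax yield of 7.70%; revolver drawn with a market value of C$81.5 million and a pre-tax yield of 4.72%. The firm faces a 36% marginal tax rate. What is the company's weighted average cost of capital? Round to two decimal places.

Total capital V = 119 + 32 + 81.5 = 232.5.
Equity: weight = 119/232.5 = 0.5118; cost = 16.9%.
Bank debt: weight = 32/232.5 = 0.1376; after-tax cost = 7.7% × (1 − 36%) = 4.9280%.
Revolver drawn: weight = 81.5/232.5 = 0.3505; after-tax cost = 4.72% × (1 − 36%) = 3.0208%.
WACC = 0.5118 × 16.9000% + 0.1376 × 4.9280% + 0.3505 × 3.0208% = 10.3871%.

10.39%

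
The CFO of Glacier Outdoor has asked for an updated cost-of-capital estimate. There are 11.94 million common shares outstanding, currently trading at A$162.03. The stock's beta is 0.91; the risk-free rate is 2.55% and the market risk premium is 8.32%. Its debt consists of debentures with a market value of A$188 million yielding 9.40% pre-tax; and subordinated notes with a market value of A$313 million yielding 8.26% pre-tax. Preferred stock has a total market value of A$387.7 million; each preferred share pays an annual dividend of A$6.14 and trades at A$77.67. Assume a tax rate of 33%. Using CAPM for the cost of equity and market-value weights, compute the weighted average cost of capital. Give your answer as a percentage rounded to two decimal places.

9.05%

Cost of equity via CAPM: Re = 2.55% + 0.91 × 8.32% = 10.1212%.
Cost of preferred: Rp = 6.14 / 77.67 = 7.9052%.
Market value of equity E = 162.03 × 11.94m = 1934.6382m.
Total capital V = 1934.6382 + 387.7 + 188 + 313 = 2823.3382.
Equity: weight = 1934.6382/2823.3382 = 0.6852; cost = 10.1212%.
Preferred: weight = 387.7/2823.3382 = 0.1373; cost = 7.9052%.
Debentures: weight = 188/2823.3382 = 0.0666; after-tax cost = 9.4% × (1 − 33%) = 6.2980%.
Subordinated notes: weight = 313/2823.3382 = 0.1109; after-tax cost = 8.26% × (1 − 33%) = 5.5342%.
WACC = 0.6852 × 10.1212% + 0.1373 × 7.9052% + 0.0666 × 6.2980% + 0.1109 × 5.5342% = 9.0538%.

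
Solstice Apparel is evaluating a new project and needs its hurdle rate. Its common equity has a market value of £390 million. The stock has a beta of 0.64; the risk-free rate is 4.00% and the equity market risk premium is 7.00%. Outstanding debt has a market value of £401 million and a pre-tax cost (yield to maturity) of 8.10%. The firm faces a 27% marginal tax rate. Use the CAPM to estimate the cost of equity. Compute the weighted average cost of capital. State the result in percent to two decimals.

Cost of equity via CAPM: Re = 4.0% + 0.64 × 7.0% = 8.4800%.
Total capital V = 390 + 401 = 791.
Equity: weight = 390/791 = 0.4930; cost = 8.48%.
Debt: weight = 401/791 = 0.5070; after-tax cost = 8.1% × (1 − 27%) = 5.9130%.
WACC = 0.4930 × 8.4800% + 0.5070 × 5.9130% = 7.1787%.

7.18%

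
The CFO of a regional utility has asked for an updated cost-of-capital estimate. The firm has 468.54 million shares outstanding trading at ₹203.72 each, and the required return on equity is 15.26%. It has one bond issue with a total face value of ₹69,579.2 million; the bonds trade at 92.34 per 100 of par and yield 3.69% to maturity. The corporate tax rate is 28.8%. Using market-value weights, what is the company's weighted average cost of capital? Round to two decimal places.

Market value of equity E = 203.72 × 468.54m = 95450.9688m. Market value of debt D = 69579.2m × 92.34/100 = 64249.43328m.
Total capital V = 95450.9688 + 64249.43328 = 159700.40208.
Equity: weight = 95450.9688/159700.40208 = 0.5977; cost = 15.26%.
Bonds outstanding: weight = 64249.43328/159700.40208 = 0.4023; after-tax cost = 3.69% × (1 − 28.8%) = 2.6273%.
WACC = 0.5977 × 15.2600% + 0.4023 × 2.6273% = 10.1777%.

10.18%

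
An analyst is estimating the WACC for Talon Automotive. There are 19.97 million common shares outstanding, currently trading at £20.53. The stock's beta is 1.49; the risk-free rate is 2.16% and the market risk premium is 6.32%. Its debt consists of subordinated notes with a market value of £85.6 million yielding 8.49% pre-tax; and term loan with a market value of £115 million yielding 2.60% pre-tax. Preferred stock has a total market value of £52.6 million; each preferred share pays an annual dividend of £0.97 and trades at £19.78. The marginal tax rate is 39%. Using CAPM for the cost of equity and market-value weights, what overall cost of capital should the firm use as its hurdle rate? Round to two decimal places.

8.49%

Cost of equity via CAPM: Re = 2.16% + 1.49 × 6.32% = 11.5768%.
Cost of preferred: Rp = 0.97 / 19.78 = 4.9039%.
Market value of equity E = 20.53 × 19.97m = 409.9841m.
Total capital V = 409.9841 + 52.6 + 85.6 + 115 = 663.1841.
Equity: weight = 409.9841/663.1841 = 0.6182; cost = 11.5768%.
Preferred: weight = 52.6/663.1841 = 0.0793; cost = 4.9039%.
Subordinated notes: weight = 85.6/663.1841 = 0.1291; after-tax cost = 8.49% × (1 − 39%) = 5.1789%.
Term loan: weight = 115/663.1841 = 0.1734; after-tax cost = 2.6% × (1 − 39%) = 1.5860%.
WACC = 0.6182 × 11.5768% + 0.0793 × 4.9039% + 0.1291 × 5.1789% + 0.1734 × 1.5860% = 8.4893%.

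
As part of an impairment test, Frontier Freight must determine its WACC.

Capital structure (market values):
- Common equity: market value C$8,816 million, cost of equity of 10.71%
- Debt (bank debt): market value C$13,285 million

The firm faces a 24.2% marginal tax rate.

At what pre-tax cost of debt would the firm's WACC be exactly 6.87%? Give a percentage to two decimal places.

5.70%

Total capital V = 8816 + 13285 = 22101.
Equity weight = 8816/22101 = 0.3989.
Bank debt weight = 13285/22101 = 0.6011.
Equity contribution = 0.3989 × 10.71% = 4.2722%.
Remaining for debt = 6.87% − 4.2722% = 2.5978%.
Rd × (1 − 24.2%) × 0.6011 = 2.5978%  ⇒  Rd = 5.7015%.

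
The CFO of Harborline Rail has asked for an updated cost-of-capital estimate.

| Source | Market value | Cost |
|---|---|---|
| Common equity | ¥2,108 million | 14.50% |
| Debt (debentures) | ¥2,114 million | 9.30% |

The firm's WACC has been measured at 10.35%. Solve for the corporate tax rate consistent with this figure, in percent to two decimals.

33.21%

Total capital V = 2108 + 2114 = 4222.
Equity weight = 2108/4222 = 0.4993.
Debentures weight = 2114/4222 = 0.5007.
Equity contribution = 0.4993 × 14.5% = 7.2397%.
Debt contribution must be 10.35% − 7.2397% = 3.1103%.
0.5007 × 9.3% × (1 − T) = 3.1103%  ⇒  (1 − T) = 0.6679.
T = 33.2067%.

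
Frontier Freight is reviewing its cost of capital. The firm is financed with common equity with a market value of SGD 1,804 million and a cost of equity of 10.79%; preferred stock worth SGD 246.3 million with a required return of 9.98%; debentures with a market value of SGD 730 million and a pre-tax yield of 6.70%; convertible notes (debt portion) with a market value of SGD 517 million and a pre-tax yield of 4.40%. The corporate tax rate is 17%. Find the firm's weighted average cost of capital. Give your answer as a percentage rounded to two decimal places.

Total capital V = 1804 + 246.3 + 730 + 517 = 3297.3.
Equity: weight = 1804/3297.3 = 0.5471; cost = 10.79%.
Preferred: weight = 246.3/3297.3 = 0.0747; cost = 9.98%.
Debentures: weight = 730/3297.3 = 0.2214; after-tax cost = 6.7% × (1 − 17%) = 5.5610%.
Convertible notes (debt portion): weight = 517/3297.3 = 0.1568; after-tax cost = 4.4% × (1 − 17%) = 3.6520%.
WACC = 0.5471 × 10.7900% + 0.0747 × 9.9800% + 0.2214 × 5.5610% + 0.1568 × 3.6520% = 8.4526%.

8.45%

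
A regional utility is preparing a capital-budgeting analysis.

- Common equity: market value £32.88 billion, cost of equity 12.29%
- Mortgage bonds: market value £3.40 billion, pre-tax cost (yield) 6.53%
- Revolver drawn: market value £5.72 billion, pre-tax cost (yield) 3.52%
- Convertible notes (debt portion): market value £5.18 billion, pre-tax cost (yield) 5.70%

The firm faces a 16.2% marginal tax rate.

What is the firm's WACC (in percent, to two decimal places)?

9.84%

Total capital V = 32.88 + 3.4 + 5.72 + 5.18 = 47.18.
Equity: weight = 32.88/47.18 = 0.6969; cost = 12.29%.
Mortgage bonds: weight = 3.4/47.18 = 0.0721; after-tax cost = 6.53% × (1 − 16.2%) = 5.4721%.
Revolver drawn: weight = 5.72/47.18 = 0.1212; after-tax cost = 3.52% × (1 − 16.2%) = 2.9498%.
Convertible notes (debt portion): weight = 5.18/47.18 = 0.1098; after-tax cost = 5.7% × (1 − 16.2%) = 4.7766%.
WACC = 0.6969 × 12.2900% + 0.0721 × 5.4721% + 0.1212 × 2.9498% + 0.1098 × 4.7766% = 9.8414%.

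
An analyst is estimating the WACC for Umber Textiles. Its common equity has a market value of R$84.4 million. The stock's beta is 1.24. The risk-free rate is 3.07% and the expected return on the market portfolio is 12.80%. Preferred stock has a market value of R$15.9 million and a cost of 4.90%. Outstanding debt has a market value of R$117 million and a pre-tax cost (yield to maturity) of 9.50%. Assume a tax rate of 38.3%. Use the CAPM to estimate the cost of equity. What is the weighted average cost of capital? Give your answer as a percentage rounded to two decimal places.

9.39%

Market risk premium = 12.8% − 3.07% = 9.73%.
Cost of equity via CAPM: Re = 3.07% + 1.24 × 9.73% = 15.1352%.
Total capital V = 84.4 + 15.9 + 117 = 217.3.
Equity: weight = 84.4/217.3 = 0.3884; cost = 15.1352%.
Preferred: weight = 15.9/217.3 = 0.0732; cost = 4.9%.
Debt: weight = 117/217.3 = 0.5384; after-tax cost = 9.5% × (1 − 38.3%) = 5.8615%.
WACC = 0.3884 × 15.1352% + 0.0732 × 4.9000% + 0.5384 × 5.8615% = 9.3931%.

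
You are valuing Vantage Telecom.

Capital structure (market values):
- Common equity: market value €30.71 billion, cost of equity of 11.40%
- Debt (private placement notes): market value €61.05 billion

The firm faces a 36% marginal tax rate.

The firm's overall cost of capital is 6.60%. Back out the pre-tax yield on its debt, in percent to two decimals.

Total capital V = 30.71 + 61.05 = 91.76.
Equity weight = 30.71/91.76 = 0.3347.
Private placement notes weight = 61.05/91.76 = 0.6653.
Equity contribution = 0.3347 × 11.4% = 3.8153%.
Remaining for debt = 6.6% − 3.8153% = 2.7847%.
Rd × (1 − 36%) × 0.6653 = 2.7847%  ⇒  Rd = 6.5398%.

6.54%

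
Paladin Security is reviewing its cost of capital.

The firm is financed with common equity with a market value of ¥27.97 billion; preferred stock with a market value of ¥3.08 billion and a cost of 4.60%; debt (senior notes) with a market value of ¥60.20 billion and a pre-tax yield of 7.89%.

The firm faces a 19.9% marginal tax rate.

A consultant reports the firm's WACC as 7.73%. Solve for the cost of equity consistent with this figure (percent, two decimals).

Total capital V = 27.97 + 3.08 + 60.2 = 91.25.
Equity weight = 27.97/91.25 = 0.3065.
Preferred weight = 3.08/91.25 = 0.0338.
Senior notes weight = 60.2/91.25 = 0.6597.
Debt contribution = 0.6597 × 7.89% × (1 − 19.9%) = 4.1694%.
Preferred contribution = 0.0338 × 4.6% = 0.1553%.
Required equity contribution = 7.73% − 4.3247% = 3.4053%.
Re = 3.4053% / 0.3065 = 11.1097%.

11.11%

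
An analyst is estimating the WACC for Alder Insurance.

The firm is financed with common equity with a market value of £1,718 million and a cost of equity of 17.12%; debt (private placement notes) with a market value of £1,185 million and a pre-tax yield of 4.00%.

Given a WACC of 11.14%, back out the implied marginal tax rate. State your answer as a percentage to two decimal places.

38.24%

Total capital V = 1718 + 1185 = 2903.
Equity weight = 1718/2903 = 0.5918.
Private placement notes weight = 1185/2903 = 0.4082.
Equity contribution = 0.5918 × 17.12% = 10.1316%.
Debt contribution must be 11.14% − 10.1316% = 1.0084%.
0.4082 × 4% × (1 − T) = 1.0084%  ⇒  (1 − T) = 0.6176.
T = 38.2435%.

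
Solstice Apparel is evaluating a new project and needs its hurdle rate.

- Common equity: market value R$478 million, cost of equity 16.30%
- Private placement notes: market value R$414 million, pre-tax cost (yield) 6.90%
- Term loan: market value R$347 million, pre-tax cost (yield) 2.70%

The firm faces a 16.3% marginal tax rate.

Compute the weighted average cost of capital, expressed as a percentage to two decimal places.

8.85%

Total capital V = 478 + 414 + 347 = 1239.
Equity: weight = 478/1239 = 0.3858; cost = 16.3%.
Private placement notes: weight = 414/1239 = 0.3341; after-tax cost = 6.9% × (1 − 16.3%) = 5.7753%.
Term loan: weight = 347/1239 = 0.2801; after-tax cost = 2.7% × (1 − 16.3%) = 2.2599%.
WACC = 0.3858 × 16.3000% + 0.3341 × 5.7753% + 0.2801 × 2.2599% = 8.8511%.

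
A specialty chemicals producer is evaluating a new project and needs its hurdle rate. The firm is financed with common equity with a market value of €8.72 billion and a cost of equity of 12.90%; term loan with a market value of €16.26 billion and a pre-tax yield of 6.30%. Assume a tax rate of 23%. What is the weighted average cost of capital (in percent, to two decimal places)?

Total capital V = 8.72 + 16.26 = 24.98.
Equity: weight = 8.72/24.98 = 0.3491; cost = 12.9%.
Term loan: weight = 16.26/24.98 = 0.6509; after-tax cost = 6.3% × (1 − 23%) = 4.8510%.
WACC = 0.3491 × 12.9000% + 0.6509 × 4.8510% = 7.6607%.

7.66%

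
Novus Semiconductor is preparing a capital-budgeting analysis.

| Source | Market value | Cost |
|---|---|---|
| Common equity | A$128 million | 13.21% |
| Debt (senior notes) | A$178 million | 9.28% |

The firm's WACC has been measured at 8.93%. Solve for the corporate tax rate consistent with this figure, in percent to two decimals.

Total capital V = 128 + 178 = 306.
Equity weight = 128/306 = 0.4183.
Senior notes weight = 178/306 = 0.5817.
Equity contribution = 0.4183 × 13.21% = 5.5258%.
Debt contribution must be 8.93% − 5.5258% = 3.4042%.
0.5817 × 9.28% × (1 − T) = 3.4042%  ⇒  (1 − T) = 0.6306.
T = 36.9370%.

36.94%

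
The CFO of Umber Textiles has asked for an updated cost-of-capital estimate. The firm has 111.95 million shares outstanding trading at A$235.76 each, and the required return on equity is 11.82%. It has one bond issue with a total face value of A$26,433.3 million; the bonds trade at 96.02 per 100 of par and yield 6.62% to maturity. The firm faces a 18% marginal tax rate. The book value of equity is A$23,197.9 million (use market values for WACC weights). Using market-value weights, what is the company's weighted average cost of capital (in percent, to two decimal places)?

Market value of equity E = 235.76 × 111.95m = 26393.332m. Market value of debt D = 26433.3m × 96.02/100 = 25381.25466m.
Total capital V = 26393.332 + 25381.25466 = 51774.58666.
Equity: weight = 26393.332/51774.58666 = 0.5098; cost = 11.82%.
Bonds outstanding: weight = 25381.25466/51774.58666 = 0.4902; after-tax cost = 6.62% × (1 − 18%) = 5.4284%.
WACC = 0.5098 × 11.8200% + 0.4902 × 5.4284% = 8.6867%.

8.69%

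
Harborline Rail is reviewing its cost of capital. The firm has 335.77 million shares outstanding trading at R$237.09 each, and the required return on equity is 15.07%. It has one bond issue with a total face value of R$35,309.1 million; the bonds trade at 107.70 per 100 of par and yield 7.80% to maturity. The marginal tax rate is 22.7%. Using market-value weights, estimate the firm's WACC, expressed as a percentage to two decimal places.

Market value of equity E = 237.09 × 335.77m = 79607.7093m. Market value of debt D = 35309.1m × 107.7/100 = 38027.9007m.
Total capital V = 79607.7093 + 38027.9007 = 117635.61.
Equity: weight = 79607.7093/117635.61 = 0.6767; cost = 15.07%.
Bonds outstanding: weight = 38027.9007/117635.61 = 0.3233; after-tax cost = 7.8% × (1 − 22.7%) = 6.0294%.
WACC = 0.6767 × 15.0700% + 0.3233 × 6.0294% = 12.1475%.

12.15%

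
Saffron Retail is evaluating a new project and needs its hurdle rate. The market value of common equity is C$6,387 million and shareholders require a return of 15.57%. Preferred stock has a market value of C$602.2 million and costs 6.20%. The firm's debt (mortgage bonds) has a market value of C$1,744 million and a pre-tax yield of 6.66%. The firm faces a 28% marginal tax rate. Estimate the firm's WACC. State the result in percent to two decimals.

12.77%

Total capital V = 6387 + 602.2 + 1744 = 8733.2.
Equity: weight = 6387/8733.2 = 0.7313; cost = 15.57%.
Preferred: weight = 602.2/8733.2 = 0.0690; cost = 6.2%.
Mortgage bonds: weight = 1744/8733.2 = 0.1997; after-tax cost = 6.66% × (1 − 28%) = 4.7952%.
WACC = 0.7313 × 15.5700% + 0.0690 × 6.2000% + 0.1997 × 4.7952% = 12.7722%.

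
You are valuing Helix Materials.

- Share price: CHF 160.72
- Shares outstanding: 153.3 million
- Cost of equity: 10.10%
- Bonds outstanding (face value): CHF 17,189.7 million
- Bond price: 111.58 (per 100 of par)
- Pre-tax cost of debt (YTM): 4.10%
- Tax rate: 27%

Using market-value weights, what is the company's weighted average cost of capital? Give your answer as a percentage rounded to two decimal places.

Market value of equity E = 160.72 × 153.3m = 24638.376m. Market value of debt D = 17189.7m × 111.58/100 = 19180.26726m.
Total capital V = 24638.376 + 19180.26726 = 43818.64326.
Equity: weight = 24638.376/43818.64326 = 0.5623; cost = 10.1%.
Bonds outstanding: weight = 19180.26726/43818.64326 = 0.4377; after-tax cost = 4.1% × (1 − 27%) = 2.9930%.
WACC = 0.5623 × 10.1000% + 0.4377 × 2.9930% = 6.9891%.

6.99%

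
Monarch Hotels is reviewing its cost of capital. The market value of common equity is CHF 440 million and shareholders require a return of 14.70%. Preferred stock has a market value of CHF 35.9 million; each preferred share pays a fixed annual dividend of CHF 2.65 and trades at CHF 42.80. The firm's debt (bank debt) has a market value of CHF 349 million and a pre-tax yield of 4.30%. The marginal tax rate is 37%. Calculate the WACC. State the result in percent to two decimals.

Cost of preferred: Rp = 2.65 / 42.8 = 6.1916%.
Total capital V = 440 + 35.9 + 349 = 824.9.
Equity: weight = 440/824.9 = 0.5334; cost = 14.7%.
Preferred: weight = 35.9/824.9 = 0.0435; cost = 6.1916%.
Bank debt: weight = 349/824.9 = 0.4231; after-tax cost = 4.3% × (1 − 37%) = 2.7090%.
WACC = 0.5334 × 14.7000% + 0.0435 × 6.1916% + 0.4231 × 2.7090% = 9.2565%.

9.26%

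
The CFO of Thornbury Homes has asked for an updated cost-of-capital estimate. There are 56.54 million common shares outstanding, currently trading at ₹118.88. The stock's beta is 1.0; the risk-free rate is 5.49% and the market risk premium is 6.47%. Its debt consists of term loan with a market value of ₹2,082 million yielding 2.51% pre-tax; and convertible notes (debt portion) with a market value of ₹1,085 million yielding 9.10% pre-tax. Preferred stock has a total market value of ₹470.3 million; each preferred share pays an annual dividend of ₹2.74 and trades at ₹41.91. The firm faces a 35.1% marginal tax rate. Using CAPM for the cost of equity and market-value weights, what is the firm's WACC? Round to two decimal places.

Cost of equity via CAPM: Re = 5.49% + 1.0 × 6.47% = 11.9600%.
Cost of preferred: Rp = 2.74 / 41.91 = 6.5378%.
Market value of equity E = 118.88 × 56.54m = 6721.4752m.
Total capital V = 6721.4752 + 470.3 + 2082 + 1085 = 10358.7752.
Equity: weight = 6721.4752/10358.7752 = 0.6489; cost = 11.96%.
Preferred: weight = 470.3/10358.7752 = 0.0454; cost = 6.5378%.
Term loan: weight = 2082/10358.7752 = 0.2010; after-tax cost = 2.51% × (1 − 35.1%) = 1.6290%.
Convertible notes (debt portion): weight = 1085/10358.7752 = 0.1047; after-tax cost = 9.1% × (1 − 35.1%) = 5.9059%.
WACC = 0.6489 × 11.9600% + 0.0454 × 6.5378% + 0.2010 × 1.6290% + 0.1047 × 5.9059% = 9.0033%.

9.00%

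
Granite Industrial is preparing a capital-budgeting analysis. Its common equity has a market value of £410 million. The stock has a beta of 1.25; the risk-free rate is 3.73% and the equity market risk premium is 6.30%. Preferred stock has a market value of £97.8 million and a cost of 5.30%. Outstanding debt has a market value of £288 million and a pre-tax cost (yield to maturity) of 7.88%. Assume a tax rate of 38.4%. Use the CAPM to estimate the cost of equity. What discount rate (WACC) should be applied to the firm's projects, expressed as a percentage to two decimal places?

8.39%

Cost of equity via CAPM: Re = 3.73% + 1.25 × 6.3% = 11.6050%.
Total capital V = 410 + 97.8 + 288 = 795.8.
Equity: weight = 410/795.8 = 0.5152; cost = 11.605%.
Preferred: weight = 97.8/795.8 = 0.1229; cost = 5.3%.
Debt: weight = 288/795.8 = 0.3619; after-tax cost = 7.88% × (1 − 38.4%) = 4.8541%.
WACC = 0.5152 × 11.6050% + 0.1229 × 5.3000% + 0.3619 × 4.8541% = 8.3870%.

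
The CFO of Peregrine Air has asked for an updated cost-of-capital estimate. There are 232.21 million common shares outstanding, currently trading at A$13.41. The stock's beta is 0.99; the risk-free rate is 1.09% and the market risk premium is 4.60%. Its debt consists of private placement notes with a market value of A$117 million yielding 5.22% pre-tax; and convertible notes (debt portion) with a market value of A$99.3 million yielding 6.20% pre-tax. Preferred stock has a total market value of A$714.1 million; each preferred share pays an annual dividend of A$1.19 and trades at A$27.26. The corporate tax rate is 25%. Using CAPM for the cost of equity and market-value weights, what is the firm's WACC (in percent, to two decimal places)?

Cost of equity via CAPM: Re = 1.09% + 0.99 × 4.6% = 5.6440%.
Cost of preferred: Rp = 1.19 / 27.26 = 4.3654%.
Market value of equity E = 13.41 × 232.21m = 3113.9361m.
Total capital V = 3113.9361 + 714.1 + 117 + 99.3 = 4044.3361.
Equity: weight = 3113.9361/4044.3361 = 0.7699; cost = 5.644%.
Preferred: weight = 714.1/4044.3361 = 0.1766; cost = 4.3654%.
Private placement notes: weight = 117/4044.3361 = 0.0289; after-tax cost = 5.22% × (1 − 25%) = 3.9150%.
Convertible notes (debt portion): weight = 99.3/4044.3361 = 0.0246; after-tax cost = 6.2% × (1 − 25%) = 4.6500%.
WACC = 0.7699 × 5.6440% + 0.1766 × 4.3654% + 0.0289 × 3.9150% + 0.0246 × 4.6500% = 5.3438%.

5.34%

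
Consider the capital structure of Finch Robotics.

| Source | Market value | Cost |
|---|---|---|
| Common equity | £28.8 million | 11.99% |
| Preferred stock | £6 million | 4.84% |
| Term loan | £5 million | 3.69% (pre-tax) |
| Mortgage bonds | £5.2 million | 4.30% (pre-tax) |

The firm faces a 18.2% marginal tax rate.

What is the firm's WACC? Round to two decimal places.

9.06%

Total capital V = 28.8 + 6 + 5 + 5.2 = 45.
Equity: weight = 28.8/45 = 0.6400; cost = 11.99%.
Preferred: weight = 6/45 = 0.1333; cost = 4.84%.
Term loan: weight = 5/45 = 0.1111; after-tax cost = 3.69% × (1 − 18.2%) = 3.0184%.
Mortgage bonds: weight = 5.2/45 = 0.1156; after-tax cost = 4.3% × (1 − 18.2%) = 3.5174%.
WACC = 0.6400 × 11.9900% + 0.1333 × 4.8400% + 0.1111 × 3.0184% + 0.1156 × 3.5174% = 9.0608%.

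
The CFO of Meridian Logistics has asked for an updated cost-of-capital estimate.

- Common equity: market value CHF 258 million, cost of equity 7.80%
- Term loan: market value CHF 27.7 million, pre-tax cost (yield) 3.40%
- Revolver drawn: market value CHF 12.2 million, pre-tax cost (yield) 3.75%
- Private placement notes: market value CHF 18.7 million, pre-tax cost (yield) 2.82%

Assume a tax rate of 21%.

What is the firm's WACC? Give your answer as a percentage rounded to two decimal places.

6.84%

Total capital V = 258 + 27.7 + 12.2 + 18.7 = 316.6.
Equity: weight = 258/316.6 = 0.8149; cost = 7.8%.
Term loan: weight = 27.7/316.6 = 0.0875; after-tax cost = 3.4% × (1 − 21%) = 2.6860%.
Revolver drawn: weight = 12.2/316.6 = 0.0385; after-tax cost = 3.75% × (1 − 21%) = 2.9625%.
Private placement notes: weight = 18.7/316.6 = 0.0591; after-tax cost = 2.82% × (1 − 21%) = 2.2278%.
WACC = 0.8149 × 7.8000% + 0.0875 × 2.6860% + 0.0385 × 2.9625% + 0.0591 × 2.2278% = 6.8370%.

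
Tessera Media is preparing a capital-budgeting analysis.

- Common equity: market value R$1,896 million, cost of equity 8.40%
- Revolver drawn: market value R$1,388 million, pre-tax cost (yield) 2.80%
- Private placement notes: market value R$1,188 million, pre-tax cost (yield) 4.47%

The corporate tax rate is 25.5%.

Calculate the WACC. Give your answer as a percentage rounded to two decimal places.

Total capital V = 1896 + 1388 + 1188 = 4472.
Equity: weight = 1896/4472 = 0.4240; cost = 8.4%.
Revolver drawn: weight = 1388/4472 = 0.3104; after-tax cost = 2.8% × (1 − 25.5%) = 2.0860%.
Private placement notes: weight = 1188/4472 = 0.2657; after-tax cost = 4.47% × (1 − 25.5%) = 3.3301%.
WACC = 0.4240 × 8.4000% + 0.3104 × 2.0860% + 0.2657 × 3.3301% = 5.0935%.

5.09%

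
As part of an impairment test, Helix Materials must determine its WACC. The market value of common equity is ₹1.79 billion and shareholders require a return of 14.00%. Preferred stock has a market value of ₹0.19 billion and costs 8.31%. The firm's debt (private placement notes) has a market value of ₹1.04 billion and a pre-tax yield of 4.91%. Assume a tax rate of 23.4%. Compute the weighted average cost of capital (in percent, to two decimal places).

10.12%

Total capital V = 1.79 + 0.19 + 1.04 = 3.02.
Equity: weight = 1.79/3.02 = 0.5927; cost = 14%.
Preferred: weight = 0.19/3.02 = 0.0629; cost = 8.31%.
Private placement notes: weight = 1.04/3.02 = 0.3444; after-tax cost = 4.91% × (1 − 23.4%) = 3.7611%.
WACC = 0.5927 × 14.0000% + 0.0629 × 8.3100% + 0.3444 × 3.7611% = 10.1160%.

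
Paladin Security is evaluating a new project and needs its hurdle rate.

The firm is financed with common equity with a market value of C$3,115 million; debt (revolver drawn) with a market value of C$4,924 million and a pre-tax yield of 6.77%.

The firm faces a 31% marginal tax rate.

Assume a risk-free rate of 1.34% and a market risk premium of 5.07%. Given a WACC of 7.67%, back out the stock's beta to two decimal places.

2.18

Total capital V = 3115 + 4924 = 8039.
Equity weight = 3115/8039 = 0.3875.
Revolver drawn weight = 4924/8039 = 0.6125.
Debt contribution = 0.6125 × 6.77% × (1 − 31%) = 2.8612%.
Required equity contribution = 7.67% − 2.8612% = 4.8088%  ⇒  Re = 12.4102%.
CAPM: 12.4102% = 1.34% + β × 5.07%  ⇒  β = 2.1835.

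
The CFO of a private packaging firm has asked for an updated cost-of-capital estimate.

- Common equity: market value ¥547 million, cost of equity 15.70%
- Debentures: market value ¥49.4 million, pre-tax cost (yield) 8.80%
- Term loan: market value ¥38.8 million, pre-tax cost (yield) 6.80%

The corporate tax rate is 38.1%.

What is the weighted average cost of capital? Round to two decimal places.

Total capital V = 547 + 49.4 + 38.8 = 635.2.
Equity: weight = 547/635.2 = 0.8611; cost = 15.7%.
Debentures: weight = 49.4/635.2 = 0.0778; after-tax cost = 8.8% × (1 − 38.1%) = 5.4472%.
Term loan: weight = 38.8/635.2 = 0.0611; after-tax cost = 6.8% × (1 − 38.1%) = 4.2092%.
WACC = 0.8611 × 15.7000% + 0.0778 × 5.4472% + 0.0611 × 4.2092% = 14.2007%.

14.20%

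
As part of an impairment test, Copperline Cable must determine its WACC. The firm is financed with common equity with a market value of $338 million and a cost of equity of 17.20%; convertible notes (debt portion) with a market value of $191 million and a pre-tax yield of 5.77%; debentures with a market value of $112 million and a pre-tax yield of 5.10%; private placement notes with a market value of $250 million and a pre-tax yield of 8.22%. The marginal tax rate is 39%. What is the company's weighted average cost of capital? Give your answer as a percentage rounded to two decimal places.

Total capital V = 338 + 191 + 112 + 250 = 891.
Equity: weight = 338/891 = 0.3793; cost = 17.2%.
Convertible notes (debt portion): weight = 191/891 = 0.2144; after-tax cost = 5.77% × (1 − 39%) = 3.5197%.
Debentures: weight = 112/891 = 0.1257; after-tax cost = 5.1% × (1 − 39%) = 3.1110%.
Private placement notes: weight = 250/891 = 0.2806; after-tax cost = 8.22% × (1 − 39%) = 5.0142%.
WACC = 0.3793 × 17.2000% + 0.2144 × 3.5197% + 0.1257 × 3.1110% + 0.2806 × 5.0142% = 9.0773%.

9.08%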